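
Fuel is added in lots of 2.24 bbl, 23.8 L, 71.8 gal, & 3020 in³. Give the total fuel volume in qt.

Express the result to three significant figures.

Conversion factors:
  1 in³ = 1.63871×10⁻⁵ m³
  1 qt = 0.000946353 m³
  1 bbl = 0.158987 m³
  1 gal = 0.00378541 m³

741 qt

2.24 bbl × 0.158987 = 0.356131 m³
23.8 L × 0.001 = 0.0238 m³
71.8 gal × 0.00378541 = 0.271792 m³
3020 in³ × 1.63871×10⁻⁵ = 0.049489 m³
Combined: 0.356131 + 0.0238 + 0.271792 + 0.049489 = 0.701212 m³
In qt: 0.701212 / 0.000946353 = 740.962 qt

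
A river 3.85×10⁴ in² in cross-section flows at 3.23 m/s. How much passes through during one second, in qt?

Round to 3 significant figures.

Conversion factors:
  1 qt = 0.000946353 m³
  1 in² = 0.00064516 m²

3.85×10⁴ in² × 0.00064516 = 24.8387 m²
V = v × A × t = 3.23 m/s × 24.8387 m² × 1 s = 80.229 m³
80.229 m³ ÷ (0.000946353 m³/qt) = 84777 qt

8.48×10⁴ qt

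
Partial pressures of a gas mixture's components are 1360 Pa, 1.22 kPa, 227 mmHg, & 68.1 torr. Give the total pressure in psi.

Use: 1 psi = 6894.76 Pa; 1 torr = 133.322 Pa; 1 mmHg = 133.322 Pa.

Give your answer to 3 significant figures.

1360 Pa (already Pa)
1.22 kPa × 1000 = 1220 Pa
227 mmHg × 133.322 = 30264.1 Pa
68.1 torr × 133.322 = 9079.23 Pa
Sum: 1360 + 1220 + 30264.1 + 9079.23 = 41923.3 Pa
In psi: 41923.3 / 6894.76 = 6.08046 psi

6.08 psi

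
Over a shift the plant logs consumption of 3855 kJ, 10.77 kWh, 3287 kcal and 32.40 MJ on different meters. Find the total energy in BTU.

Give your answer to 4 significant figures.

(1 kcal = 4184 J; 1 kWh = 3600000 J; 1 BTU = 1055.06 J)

3855 kJ × 1000 = 3.855×10⁶ J
10.77 kWh × 3600000 = 3.8772×10⁷ J
3287 kcal × 4184 = 1.37528×10⁷ J
32.40 MJ × 1000000 = 3.24×10⁷ J
Combined: 3.855×10⁶ + 3.8772×10⁷ + 1.37528×10⁷ + 3.24×10⁷ = 8.87798×10⁷ J
In BTU: 8.87798×10⁷ / 1055.06 = 84146.7 BTU

8.415×10⁴ BTU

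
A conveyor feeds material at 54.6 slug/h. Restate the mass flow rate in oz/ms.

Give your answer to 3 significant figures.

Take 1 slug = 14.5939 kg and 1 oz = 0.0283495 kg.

0.00781 oz/ms

54.6 slug/h × 14.5939 kg/slug ÷ 3600 s/h = 0.221341 kg/s
0.221341 kg/s ÷ 0.0283495 kg/oz × 0.001 s/ms = 0.00780758 oz/ms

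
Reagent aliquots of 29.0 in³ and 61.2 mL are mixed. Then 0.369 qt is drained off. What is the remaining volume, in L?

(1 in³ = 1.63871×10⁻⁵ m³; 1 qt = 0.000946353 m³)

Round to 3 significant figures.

29.0 in³ × 1.63871×10⁻⁵ = 4.75226×10⁻⁴ m³
61.2 mL × 10⁻⁶ = 6.12×10⁻⁵ m³
0.369 qt × 0.000946353 = 3.49204×10⁻⁴ m³
Sum: 4.75226×10⁻⁴ + 6.12×10⁻⁵ − 3.49204×10⁻⁴ = 1.87222×10⁻⁴ m³
In L: 1.87222×10⁻⁴ / 0.001 = 0.187222 L

0.187 L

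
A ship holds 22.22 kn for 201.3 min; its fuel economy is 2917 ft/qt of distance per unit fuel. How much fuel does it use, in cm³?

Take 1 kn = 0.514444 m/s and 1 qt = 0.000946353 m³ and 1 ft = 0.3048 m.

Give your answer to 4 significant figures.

1.470×10⁵ cm³

22.22 kn → 11.4309 m/s
201.3 min → 12078 s
d = v × t = 11.4309 × 12078 = 138062 m
2917 ft/qt → 939503 m/m³
V = d / (distance per unit fuel) = 138062 / 939503 = 0.146952 m³
In cm³: 0.146952 / 10⁻⁶ = 146952 cm³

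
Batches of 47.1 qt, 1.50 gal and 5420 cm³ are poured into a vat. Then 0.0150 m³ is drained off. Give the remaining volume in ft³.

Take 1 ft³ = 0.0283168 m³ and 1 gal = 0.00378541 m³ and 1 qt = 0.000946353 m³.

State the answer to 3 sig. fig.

47.1 qt × 0.000946353 = 0.0445732 m³
1.50 gal × 0.00378541 = 0.00567812 m³
5420 cm³ × 10⁻⁶ = 0.00542 m³
0.0150 m³ (already m³)
Net: 0.0445732 + 0.00567812 + 0.00542 − 0.015 = 0.0406713 m³
In ft³: 0.0406713 / 0.0283168 = 1.4363 ft³

1.44 ft³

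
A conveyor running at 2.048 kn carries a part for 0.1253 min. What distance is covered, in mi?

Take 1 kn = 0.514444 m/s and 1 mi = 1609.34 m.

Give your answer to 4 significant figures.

2.048 kn × 0.514444 → 1.05358 m/s
0.1253 min × 60 → 7.518 s
d = v × t = 1.05358 m/s × 7.518 s = 7.92081 m
7.92081 m ÷ (1609.34 m/mi) = 0.00492178 mi

0.004922 mi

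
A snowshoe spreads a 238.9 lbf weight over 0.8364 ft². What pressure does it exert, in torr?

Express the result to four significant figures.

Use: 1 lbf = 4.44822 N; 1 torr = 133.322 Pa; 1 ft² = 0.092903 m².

102.6 torr

238.9 lbf × 4.44822 = 1062.68 N
0.8364 ft² × 0.092903 = 0.0777041 m²
P = F / A = 1062.68 N / 0.0777041 m² = 13676 Pa
13676 Pa ÷ (133.322 Pa/torr) = 102.579 torr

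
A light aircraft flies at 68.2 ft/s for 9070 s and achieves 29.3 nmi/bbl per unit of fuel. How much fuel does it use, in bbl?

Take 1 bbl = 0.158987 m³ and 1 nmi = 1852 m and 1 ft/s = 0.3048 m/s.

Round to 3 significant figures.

68.2 ft/s → 20.7874 m/s
d = v × t = 20.7874 × 9070 = 188542 m
29.3 nmi/bbl → 341308 m/m³
V = d / (distance per unit fuel) = 188542 / 341308 = 0.55241 m³
In bbl: 0.55241 / 0.158987 = 3.47456 bbl

3.47 bbl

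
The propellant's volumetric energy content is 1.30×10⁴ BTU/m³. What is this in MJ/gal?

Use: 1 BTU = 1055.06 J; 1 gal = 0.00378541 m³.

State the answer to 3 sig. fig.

0.0519 MJ/gal

1.30×10⁴ BTU/m³ × 1055.06 J/BTU = 1.37158×10⁷ J/m³
1.37158×10⁷ J/m³ ÷ 1000000 J/MJ × 0.00378541 m³/gal = 0.0519199 MJ/gal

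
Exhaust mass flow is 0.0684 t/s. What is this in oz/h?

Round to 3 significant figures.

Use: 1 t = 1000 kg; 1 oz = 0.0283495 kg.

0.0684 t/s × 1000 kg/t = 68.4 kg/s
68.4 kg/s ÷ 0.0283495 kg/oz × 3600 s/h = 8.68587×10⁶ oz/h

8.69×10⁶ oz/h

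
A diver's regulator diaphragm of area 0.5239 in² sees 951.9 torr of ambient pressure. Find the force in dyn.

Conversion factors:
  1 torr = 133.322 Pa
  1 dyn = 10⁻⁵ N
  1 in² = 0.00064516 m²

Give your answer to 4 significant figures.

4.290×10⁶ dyn

951.9 torr × 133.322 → 126909 Pa
0.5239 in² × 0.00064516 → 3.37999×10⁻⁴ m²
F = P × A = 126909 Pa × 3.37999×10⁻⁴ m² = 42.8951 N
42.8951 N ÷ (10⁻⁵ N/dyn) = 4.28951×10⁶ dyn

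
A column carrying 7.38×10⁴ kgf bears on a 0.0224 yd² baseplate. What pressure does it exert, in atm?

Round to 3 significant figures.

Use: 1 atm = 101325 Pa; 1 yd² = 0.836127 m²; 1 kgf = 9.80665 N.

7.38×10⁴ kgf × 9.80665 → 723731 N
0.0224 yd² × 0.836127 → 0.0187292 m²
P = F / A = 723731 N / 0.0187292 m² = 3.86419×10⁷ Pa
3.86419×10⁷ Pa ÷ (101325 Pa/atm) = 381.366 atm

381 atm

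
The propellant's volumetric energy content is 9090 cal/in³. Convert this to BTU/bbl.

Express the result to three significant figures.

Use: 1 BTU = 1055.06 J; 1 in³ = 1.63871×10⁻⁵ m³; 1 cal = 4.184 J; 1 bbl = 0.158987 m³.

3.50×10⁵ BTU/bbl

9090 cal/in³ × 4.184 J/cal ÷ 1.63871×10⁻⁵ m³/in³ = 2.32088×10⁹ J/m³
2.32088×10⁹ J/m³ ÷ 1055.06 J/BTU × 0.158987 m³/bbl = 349733 BTU/bbl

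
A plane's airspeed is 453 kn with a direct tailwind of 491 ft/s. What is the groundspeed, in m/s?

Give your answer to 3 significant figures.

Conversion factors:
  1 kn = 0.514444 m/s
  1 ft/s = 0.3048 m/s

383 m/s

453 kn × 0.514444 → 233.043 m/s
491 ft/s × 0.3048 → 149.657 m/s
Sum: 233.043 + 149.657 = 382.7 m/s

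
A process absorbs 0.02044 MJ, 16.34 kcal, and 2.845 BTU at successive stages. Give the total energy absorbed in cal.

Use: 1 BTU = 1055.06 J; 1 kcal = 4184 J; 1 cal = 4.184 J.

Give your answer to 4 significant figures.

2.194×10⁴ cal

0.02044 MJ × 1000000 = 20440 J
16.34 kcal × 4184 = 68366.6 J
2.845 BTU × 1055.06 = 3001.65 J
Sum: 20440 + 68366.6 + 3001.65 = 91808.2 J
In cal: 91808.2 / 4.184 = 21942.7 cal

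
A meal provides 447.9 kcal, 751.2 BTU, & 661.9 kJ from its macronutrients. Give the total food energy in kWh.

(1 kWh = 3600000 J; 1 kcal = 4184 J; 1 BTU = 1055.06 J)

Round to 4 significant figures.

447.9 kcal × 4184 = 1.87401×10⁶ J
751.2 BTU × 1055.06 = 792561 J
661.9 kJ × 1000 = 661900 J
Total: 1.87401×10⁶ + 792561 + 661900 = 3.32847×10⁶ J
In kWh: 3.32847×10⁶ / 3600000 = 0.924575 kWh

0.9246 kWh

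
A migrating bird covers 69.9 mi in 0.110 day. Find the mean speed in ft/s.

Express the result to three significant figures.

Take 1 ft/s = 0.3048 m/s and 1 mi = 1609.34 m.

69.9 mi × 1609.34 = 112493 m
0.110 day × 86400 = 9504 s
v = d / t = 112493 m / 9504 s = 11.8364 m/s
11.8364 m/s ÷ (0.3048 m/s/ft/s) = 38.8333 ft/s

38.8 ft/s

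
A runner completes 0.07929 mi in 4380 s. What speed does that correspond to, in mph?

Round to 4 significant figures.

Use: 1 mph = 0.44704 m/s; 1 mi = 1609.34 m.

0.07929 mi × 1609.34 = 127.605 m
v = d / t = 127.605 m / 4380 s = 0.0291336 m/s
0.0291336 m/s ÷ (0.44704 m/s/mph) = 0.06517 mph

0.06517 mph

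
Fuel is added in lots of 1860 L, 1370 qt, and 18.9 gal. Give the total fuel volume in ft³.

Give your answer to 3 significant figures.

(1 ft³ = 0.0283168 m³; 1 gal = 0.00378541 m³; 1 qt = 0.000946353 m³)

114 ft³

1860 L × 0.001 = 1.86 m³
1370 qt × 0.000946353 = 1.2965 m³
18.9 gal × 0.00378541 = 0.0715442 m³
Sum: 1.86 + 1.2965 + 0.0715442 = 3.22804 m³
In ft³: 3.22804 / 0.0283168 = 113.997 ft³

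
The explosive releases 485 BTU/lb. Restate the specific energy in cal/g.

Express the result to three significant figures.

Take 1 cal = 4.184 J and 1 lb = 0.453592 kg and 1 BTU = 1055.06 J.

485 BTU/lb × 1055.06 J/BTU ÷ 0.453592 kg/lb = 1.12812×10⁶ J/kg
1.12812×10⁶ J/kg ÷ 4.184 J/cal × 0.001 kg/g = 269.627 cal/g

270 cal/g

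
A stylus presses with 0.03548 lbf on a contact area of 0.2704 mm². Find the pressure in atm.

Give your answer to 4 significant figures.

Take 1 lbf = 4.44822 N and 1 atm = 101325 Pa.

5.760 atm

0.03548 lbf × 4.44822 = 0.157823 N
0.2704 mm² × 10⁻⁶ = 2.704×10⁻⁷ m²
P = F / A = 0.157823 N / 2.704×10⁻⁷ m² = 583665 Pa
583665 Pa ÷ (101325 Pa/atm) = 5.76033 atm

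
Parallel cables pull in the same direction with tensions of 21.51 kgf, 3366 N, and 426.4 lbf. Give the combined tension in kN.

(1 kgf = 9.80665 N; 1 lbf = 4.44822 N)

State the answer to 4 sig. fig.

21.51 kgf × 9.80665 = 210.941 N
3366 N (already N)
426.4 lbf × 4.44822 = 1896.72 N
Total: 210.941 + 3366 + 1896.72 = 5473.66 N
In kN: 5473.66 / 1000 = 5.47366 kN

5.474 kN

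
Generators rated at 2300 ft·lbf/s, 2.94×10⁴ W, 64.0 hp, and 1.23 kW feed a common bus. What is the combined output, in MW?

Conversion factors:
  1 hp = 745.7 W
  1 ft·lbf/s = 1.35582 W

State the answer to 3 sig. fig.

2300 ft·lbf/s × 1.35582 = 3118.39 W
2.94×10⁴ W (already W)
64.0 hp × 745.7 = 47724.8 W
1.23 kW × 1000 = 1230 W
Sum: 3118.39 + 29400 + 47724.8 + 1230 = 81473.2 W
In MW: 81473.2 / 1000000 = 0.0814732 MW

0.0815 MW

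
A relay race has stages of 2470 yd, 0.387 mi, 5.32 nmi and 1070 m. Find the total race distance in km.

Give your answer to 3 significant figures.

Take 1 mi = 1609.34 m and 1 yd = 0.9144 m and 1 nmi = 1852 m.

13.8 km

2470 yd × 0.9144 = 2258.57 m
0.387 mi × 1609.34 = 622.815 m
5.32 nmi × 1852 = 9852.64 m
1070 m (already m)
Sum: 2258.57 + 622.815 + 9852.64 + 1070 = 13804 m
In km: 13804 / 1000 = 13.804 km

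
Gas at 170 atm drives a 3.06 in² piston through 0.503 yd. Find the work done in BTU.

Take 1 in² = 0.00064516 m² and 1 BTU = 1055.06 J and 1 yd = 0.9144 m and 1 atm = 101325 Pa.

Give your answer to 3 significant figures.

14.8 BTU

170 atm → 1.72252×10⁷ Pa
3.06 in² → 0.00197419 m²
F = P × A = 1.72252×10⁷ × 0.00197419 = 34005.8 N
0.503 yd → 0.459943 m
W = F × d = 34005.8 × 0.459943 = 15640.7 J
In BTU: 15640.7 / 1055.06 = 14.8245 BTU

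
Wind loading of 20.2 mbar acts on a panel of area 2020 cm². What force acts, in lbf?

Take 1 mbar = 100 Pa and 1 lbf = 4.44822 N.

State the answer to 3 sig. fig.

20.2 mbar × 100 → 2020 Pa
2020 cm² × 0.0001 → 0.202 m²
F = P × A = 2020 Pa × 0.202 m² = 408.04 N
408.04 N ÷ (4.44822 N/lbf) = 91.7311 lbf

91.7 lbf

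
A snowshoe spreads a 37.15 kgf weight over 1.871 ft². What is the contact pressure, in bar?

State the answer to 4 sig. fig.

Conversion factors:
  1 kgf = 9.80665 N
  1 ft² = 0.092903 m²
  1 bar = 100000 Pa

0.02096 bar

37.15 kgf × 9.80665 → 364.317 N
1.871 ft² × 0.092903 → 0.173822 m²
P = F / A = 364.317 N / 0.173822 m² = 2095.92 Pa
2095.92 Pa ÷ (100000 Pa/bar) = 0.0209592 bar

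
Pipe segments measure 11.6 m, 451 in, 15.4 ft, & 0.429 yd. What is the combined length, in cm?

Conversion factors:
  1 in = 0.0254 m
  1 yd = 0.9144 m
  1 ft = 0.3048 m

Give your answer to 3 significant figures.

11.6 m (already m)
451 in × 0.0254 = 11.4554 m
15.4 ft × 0.3048 = 4.69392 m
0.429 yd × 0.9144 = 0.392278 m
Combined: 11.6 + 11.4554 + 4.69392 + 0.392278 = 28.1416 m
In cm: 28.1416 / 0.01 = 2814.16 cm

2810 cm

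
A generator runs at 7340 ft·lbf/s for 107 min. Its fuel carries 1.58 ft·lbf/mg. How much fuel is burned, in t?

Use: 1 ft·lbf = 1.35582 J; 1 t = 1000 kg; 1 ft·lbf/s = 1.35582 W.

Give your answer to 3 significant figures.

7340 ft·lbf/s → 9951.72 W
107 min → 6420 s
E = P × t = 9951.72 × 6420 = 6.389×10⁷ J
1.58 ft·lbf/mg → 2.1422×10⁶ J/kg
m = E / e_s = 6.389×10⁷ / 2.1422×10⁶ = 29.8245 kg
In t: 29.8245 / 1000 = 0.0298245 t

0.0298 t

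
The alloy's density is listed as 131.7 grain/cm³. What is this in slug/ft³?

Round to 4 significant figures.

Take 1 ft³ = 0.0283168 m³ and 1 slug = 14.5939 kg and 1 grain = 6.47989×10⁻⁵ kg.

16.56 slug/ft³

131.7 grain/cm³ × 6.47989×10⁻⁵ kg/grain ÷ 10⁻⁶ m³/cm³ = 8534.02 kg/m³
8534.02 kg/m³ ÷ 14.5939 kg/slug × 0.0283168 m³/ft³ = 16.5587 slug/ft³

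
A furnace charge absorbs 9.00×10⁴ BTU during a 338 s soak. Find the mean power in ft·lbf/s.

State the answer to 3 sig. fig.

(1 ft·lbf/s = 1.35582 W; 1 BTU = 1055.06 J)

9.00×10⁴ BTU × 1055.06 = 9.49554×10⁷ J
P = E / t = 9.49554×10⁷ J / 338 s = 280933 W
280933 W ÷ (1.35582 W/ft·lbf/s) = 207205 ft·lbf/s

2.07×10⁵ ft·lbf/s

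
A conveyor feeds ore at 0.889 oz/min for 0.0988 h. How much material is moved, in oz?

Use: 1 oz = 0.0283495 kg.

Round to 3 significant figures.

0.889 oz/min → 4.20045×10⁻⁴ kg/s
0.0988 h → 355.68 s
m = ṁ × t = 4.20045×10⁻⁴ × 355.68 = 0.149402 kg
In oz: 0.149402 / 0.0283495 = 5.27 oz

5.27 oz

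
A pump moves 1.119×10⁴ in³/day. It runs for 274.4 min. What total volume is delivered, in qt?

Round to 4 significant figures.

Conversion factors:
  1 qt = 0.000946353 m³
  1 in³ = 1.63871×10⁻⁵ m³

1.119×10⁴ in³/day → 2.12236×10⁻⁶ m³/s
274.4 min → 16464 s
V = Q × t = 2.12236×10⁻⁶ × 16464 = 0.0349425 m³
In qt: 0.0349425 / 0.000946353 = 36.9233 qt

36.92 qt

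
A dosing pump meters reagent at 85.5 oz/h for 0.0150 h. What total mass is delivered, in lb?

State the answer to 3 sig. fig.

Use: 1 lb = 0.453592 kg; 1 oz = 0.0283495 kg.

0.0802 lb

85.5 oz/h → 6.73301×10⁻⁴ kg/s
0.0150 h → 54 s
m = ṁ × t = 6.73301×10⁻⁴ × 54 = 0.0363583 kg
In lb: 0.0363583 / 0.453592 = 0.0801564 lb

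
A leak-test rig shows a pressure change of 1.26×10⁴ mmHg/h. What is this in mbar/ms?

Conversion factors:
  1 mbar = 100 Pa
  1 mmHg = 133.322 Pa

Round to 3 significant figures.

1.26×10⁴ mmHg/h × 133.322 Pa/mmHg ÷ 3600 s/h = 466.627 Pa/s
466.627 Pa/s ÷ 100 Pa/mbar × 0.001 s/ms = 0.00466627 mbar/ms

0.00467 mbar/ms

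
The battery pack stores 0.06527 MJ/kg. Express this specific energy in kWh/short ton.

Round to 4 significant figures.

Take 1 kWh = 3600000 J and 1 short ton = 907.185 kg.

0.06527 MJ/kg × 1000000 J/MJ = 65270 J/kg
65270 J/kg ÷ 3600000 J/kWh × 907.185 kg/short ton = 16.4478 kWh/short ton

16.45 kWh/short ton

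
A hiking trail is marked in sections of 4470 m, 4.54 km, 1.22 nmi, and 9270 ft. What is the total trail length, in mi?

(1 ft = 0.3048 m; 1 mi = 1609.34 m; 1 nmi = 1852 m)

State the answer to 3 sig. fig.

4470 m (already m)
4.54 km × 1000 = 4540 m
1.22 nmi × 1852 = 2259.44 m
9270 ft × 0.3048 = 2825.5 m
Combined: 4470 + 4540 + 2259.44 + 2825.5 = 14094.9 m
In mi: 14094.9 / 1609.34 = 8.75819 mi

8.76 mi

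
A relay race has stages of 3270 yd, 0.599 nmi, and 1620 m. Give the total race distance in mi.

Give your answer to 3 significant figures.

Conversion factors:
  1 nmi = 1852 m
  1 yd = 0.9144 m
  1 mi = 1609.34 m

3.55 mi

3270 yd × 0.9144 = 2990.09 m
0.599 nmi × 1852 = 1109.35 m
1620 m (already m)
Sum: 2990.09 + 1109.35 + 1620 = 5719.44 m
In mi: 5719.44 / 1609.34 = 3.5539 mi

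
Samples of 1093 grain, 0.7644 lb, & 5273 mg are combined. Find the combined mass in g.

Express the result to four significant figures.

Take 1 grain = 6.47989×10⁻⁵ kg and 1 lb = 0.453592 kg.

422.8 g

1093 grain × 6.47989×10⁻⁵ = 0.0708252 kg
0.7644 lb × 0.453592 = 0.346726 kg
5273 mg × 10⁻⁶ = 0.005273 kg
Total: 0.0708252 + 0.346726 + 0.005273 = 0.422824 kg
In g: 0.422824 / 0.001 = 422.824 g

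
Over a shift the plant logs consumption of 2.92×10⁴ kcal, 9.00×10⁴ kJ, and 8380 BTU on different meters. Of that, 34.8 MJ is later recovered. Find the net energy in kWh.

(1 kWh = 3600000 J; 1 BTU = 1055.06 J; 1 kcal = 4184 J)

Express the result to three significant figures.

2.92×10⁴ kcal × 4184 = 1.22173×10⁸ J
9.00×10⁴ kJ × 1000 = 9×10⁷ J
8380 BTU × 1055.06 = 8.8414×10⁶ J
34.8 MJ × 1000000 = 3.48×10⁷ J
Result: 1.22173×10⁸ + 9×10⁷ + 8.8414×10⁶ − 3.48×10⁷ = 1.86214×10⁸ J
In kWh: 1.86214×10⁸ / 3600000 = 51.7261 kWh

51.7 kWh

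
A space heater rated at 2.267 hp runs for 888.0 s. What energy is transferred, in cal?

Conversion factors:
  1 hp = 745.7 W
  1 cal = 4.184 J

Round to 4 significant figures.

2.267 hp × 745.7 → 1690.5 W
E = P × t = 1690.5 W × 888 s = 1.50116×10⁶ J
1.50116×10⁶ J ÷ (4.184 J/cal) = 358786 cal

3.588×10⁵ cal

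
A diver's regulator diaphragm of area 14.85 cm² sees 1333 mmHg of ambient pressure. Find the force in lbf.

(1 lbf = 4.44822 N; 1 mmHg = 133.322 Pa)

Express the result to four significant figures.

59.33 lbf

1333 mmHg × 133.322 → 177718 Pa
14.85 cm² × 0.0001 → 0.001485 m²
F = P × A = 177718 Pa × 0.001485 m² = 263.911 N
263.911 N ÷ (4.44822 N/lbf) = 59.3296 lbf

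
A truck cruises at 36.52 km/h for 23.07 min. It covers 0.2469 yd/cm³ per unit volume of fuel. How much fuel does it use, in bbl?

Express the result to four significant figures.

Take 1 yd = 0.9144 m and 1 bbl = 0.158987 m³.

36.52 km/h → 10.1444 m/s
23.07 min → 1384.2 s
d = v × t = 10.1444 × 1384.2 = 14041.9 m
0.2469 yd/cm³ → 225765 m/m³
V = d / (distance per unit fuel) = 14041.9 / 225765 = 0.062197 m³
In bbl: 0.062197 / 0.158987 = 0.391208 bbl

0.3912 bbl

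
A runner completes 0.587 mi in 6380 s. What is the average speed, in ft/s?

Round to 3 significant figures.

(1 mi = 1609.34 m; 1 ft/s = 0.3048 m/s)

0.486 ft/s

0.587 mi × 1609.34 = 944.683 m
v = d / t = 944.683 m / 6380 s = 0.148069 m/s
0.148069 m/s ÷ (0.3048 m/s/ft/s) = 0.485791 ft/s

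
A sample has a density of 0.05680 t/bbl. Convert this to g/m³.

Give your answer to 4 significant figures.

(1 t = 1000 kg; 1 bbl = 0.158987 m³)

3.573×10⁵ g/m³

0.05680 t/bbl × 1000 kg/t ÷ 0.158987 m³/bbl = 357.262 kg/m³
357.262 kg/m³ ÷ 0.001 kg/g = 357262 g/m³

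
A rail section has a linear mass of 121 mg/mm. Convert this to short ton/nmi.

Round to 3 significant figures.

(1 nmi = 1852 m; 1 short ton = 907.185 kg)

121 mg/mm × 10⁻⁶ kg/mg ÷ 0.001 m/mm = 0.121 kg/m
0.121 kg/m ÷ 907.185 kg/short ton × 1852 m/nmi = 0.247019 short ton/nmi

0.247 short ton/nmi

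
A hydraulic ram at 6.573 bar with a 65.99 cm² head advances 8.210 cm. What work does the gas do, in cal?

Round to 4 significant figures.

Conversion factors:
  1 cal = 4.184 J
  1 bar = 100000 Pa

6.573 bar → 657300 Pa
65.99 cm² → 0.006599 m²
F = P × A = 657300 × 0.006599 = 4337.52 N
8.210 cm → 0.0821 m
W = F × d = 4337.52 × 0.0821 = 356.11 J
In cal: 356.11 / 4.184 = 85.1123 cal

85.11 cal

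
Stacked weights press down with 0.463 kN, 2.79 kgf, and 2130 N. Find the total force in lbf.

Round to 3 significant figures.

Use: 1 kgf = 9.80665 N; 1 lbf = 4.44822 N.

0.463 kN × 1000 → 463 N
2.79 kgf × 9.80665 → 27.3606 N
2130 N (already N)
Total: 463 + 27.3606 + 2130 = 2620.36 N
In lbf: 2620.36 / 4.44822 = 589.081 lbf

589 lbf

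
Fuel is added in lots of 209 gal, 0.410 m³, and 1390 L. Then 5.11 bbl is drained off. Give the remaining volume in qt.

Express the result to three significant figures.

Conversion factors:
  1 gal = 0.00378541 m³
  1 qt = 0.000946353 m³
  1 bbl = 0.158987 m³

209 gal × 0.00378541 = 0.791151 m³
0.410 m³ (already m³)
1390 L × 0.001 = 1.39 m³
5.11 bbl × 0.158987 = 0.812424 m³
Net: 0.791151 + 0.41 + 1.39 − 0.812424 = 1.77873 m³
In qt: 1.77873 / 0.000946353 = 1879.56 qt

1880 qt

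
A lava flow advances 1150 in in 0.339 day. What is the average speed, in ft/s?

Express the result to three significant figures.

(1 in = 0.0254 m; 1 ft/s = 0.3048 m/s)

1150 in × 0.0254 → 29.21 m
0.339 day × 86400 → 29289.6 s
v = d / t = 29.21 m / 29289.6 s = 9.97282×10⁻⁴ m/s
9.97282×10⁻⁴ m/s ÷ (0.3048 m/s/ft/s) = 0.00327192 ft/s

0.00327 ft/s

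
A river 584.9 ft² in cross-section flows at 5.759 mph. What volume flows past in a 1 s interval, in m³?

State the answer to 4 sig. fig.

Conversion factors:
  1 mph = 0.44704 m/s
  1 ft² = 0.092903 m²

5.759 mph × 0.44704 → 2.5745 m/s
584.9 ft² × 0.092903 → 54.339 m²
V = v × A × t = 2.5745 m/s × 54.339 m² × 1 s = 139.896 m³

139.9 m³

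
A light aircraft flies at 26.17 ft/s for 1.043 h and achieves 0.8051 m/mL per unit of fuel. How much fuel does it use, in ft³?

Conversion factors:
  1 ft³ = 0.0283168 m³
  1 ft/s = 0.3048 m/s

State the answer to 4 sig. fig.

1.314 ft³

26.17 ft/s → 7.97662 m/s
1.043 h → 3754.8 s
d = v × t = 7.97662 × 3754.8 = 29950.6 m
0.8051 m/mL → 805100 m/m³
V = d / (distance per unit fuel) = 29950.6 / 805100 = 0.0372011 m³
In ft³: 0.0372011 / 0.0283168 = 1.31375 ft³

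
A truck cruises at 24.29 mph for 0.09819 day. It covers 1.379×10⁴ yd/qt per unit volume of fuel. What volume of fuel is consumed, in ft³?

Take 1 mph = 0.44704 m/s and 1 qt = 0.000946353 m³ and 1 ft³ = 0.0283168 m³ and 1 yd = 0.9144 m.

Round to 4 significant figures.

24.29 mph → 10.8586 m/s
0.09819 day → 8483.62 s
d = v × t = 10.8586 × 8483.62 = 92120.2 m
1.379×10⁴ yd/qt → 1.33244×10⁷ m/m³
V = d / (distance per unit fuel) = 92120.2 / 1.33244×10⁷ = 0.00691365 m³
In ft³: 0.00691365 / 0.0283168 = 0.244154 ft³

0.2442 ft³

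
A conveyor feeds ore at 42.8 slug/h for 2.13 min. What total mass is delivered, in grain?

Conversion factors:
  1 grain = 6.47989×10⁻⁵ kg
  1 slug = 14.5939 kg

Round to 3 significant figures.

42.8 slug/h → 0.173505 kg/s
2.13 min → 127.8 s
m = ṁ × t = 0.173505 × 127.8 = 22.1739 kg
In grain: 22.1739 / 6.47989×10⁻⁵ = 342196 grain

3.42×10⁵ grain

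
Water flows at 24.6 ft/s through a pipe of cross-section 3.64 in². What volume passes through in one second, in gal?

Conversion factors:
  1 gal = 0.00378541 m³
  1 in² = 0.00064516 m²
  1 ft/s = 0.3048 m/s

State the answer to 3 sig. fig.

24.6 ft/s × 0.3048 = 7.49808 m/s
3.64 in² × 0.00064516 = 0.00234838 m²
V = v × A × t = 7.49808 m/s × 0.00234838 m² × 1 s = 0.0176083 m³
0.0176083 m³ ÷ (0.00378541 m³/gal) = 4.65162 gal

4.65 gal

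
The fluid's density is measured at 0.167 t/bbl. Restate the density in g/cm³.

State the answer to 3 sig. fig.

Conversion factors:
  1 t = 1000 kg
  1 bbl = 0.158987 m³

0.167 t/bbl × 1000 kg/t ÷ 0.158987 m³/bbl = 1050.4 kg/m³
1050.4 kg/m³ ÷ 0.001 kg/g × 10⁻⁶ m³/cm³ = 1.0504 g/cm³

1.05 g/cm³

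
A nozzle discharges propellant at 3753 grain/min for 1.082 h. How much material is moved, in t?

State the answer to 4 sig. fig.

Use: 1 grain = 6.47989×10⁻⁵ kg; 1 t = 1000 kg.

3753 grain/min → 0.00405317 kg/s
1.082 h → 3895.2 s
m = ṁ × t = 0.00405317 × 3895.2 = 15.7879 kg
In t: 15.7879 / 1000 = 0.0157879 t

0.01579 t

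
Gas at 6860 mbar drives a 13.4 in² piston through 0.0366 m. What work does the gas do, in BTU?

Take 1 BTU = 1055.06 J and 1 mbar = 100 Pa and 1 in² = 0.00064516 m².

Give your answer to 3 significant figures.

6860 mbar → 686000 Pa
13.4 in² → 0.00864514 m²
F = P × A = 686000 × 0.00864514 = 5930.57 N
W = F × d = 5930.57 × 0.0366 = 217.059 J
In BTU: 217.059 / 1055.06 = 0.205731 BTU

0.206 BTU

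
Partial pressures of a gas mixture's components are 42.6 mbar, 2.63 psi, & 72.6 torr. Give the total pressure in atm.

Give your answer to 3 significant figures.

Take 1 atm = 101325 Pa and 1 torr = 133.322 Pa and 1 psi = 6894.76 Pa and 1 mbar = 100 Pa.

42.6 mbar × 100 → 4260 Pa
2.63 psi × 6894.76 → 18133.2 Pa
72.6 torr × 133.322 → 9679.18 Pa
Total: 4260 + 18133.2 + 9679.18 = 32072.4 Pa
In atm: 32072.4 / 101325 = 0.31653 atm

0.317 atm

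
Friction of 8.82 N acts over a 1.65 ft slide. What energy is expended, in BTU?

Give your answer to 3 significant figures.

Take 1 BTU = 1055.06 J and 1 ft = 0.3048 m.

0.00420 BTU

1.65 ft × 0.3048 = 0.50292 m
W = F × d = 8.82 N × 0.50292 m = 4.43575 J
4.43575 J ÷ (1055.06 J/BTU) = 0.00420426 BTU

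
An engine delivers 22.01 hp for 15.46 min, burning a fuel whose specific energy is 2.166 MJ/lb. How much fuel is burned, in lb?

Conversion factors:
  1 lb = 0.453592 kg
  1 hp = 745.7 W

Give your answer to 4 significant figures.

22.01 hp → 16412.9 W
15.46 min → 927.6 s
E = P × t = 16412.9 × 927.6 = 1.52246×10⁷ J
2.166 MJ/lb → 4.77522×10⁶ J/kg
m = E / e_s = 1.52246×10⁷ / 4.77522×10⁶ = 3.18825 kg
In lb: 3.18825 / 0.453592 = 7.02889 lb

7.029 lb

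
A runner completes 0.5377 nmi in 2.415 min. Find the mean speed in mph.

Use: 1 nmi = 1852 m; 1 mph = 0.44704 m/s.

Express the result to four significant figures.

15.37 mph

0.5377 nmi × 1852 = 995.82 m
2.415 min × 60 = 144.9 s
v = d / t = 995.82 m / 144.9 s = 6.87246 m/s
6.87246 m/s ÷ (0.44704 m/s/mph) = 15.3733 mph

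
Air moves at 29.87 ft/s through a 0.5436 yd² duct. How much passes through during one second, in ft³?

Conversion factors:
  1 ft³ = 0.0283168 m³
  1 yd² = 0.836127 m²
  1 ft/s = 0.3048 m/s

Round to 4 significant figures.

29.87 ft/s × 0.3048 → 9.10438 m/s
0.5436 yd² × 0.836127 → 0.454519 m²
V = v × A × t = 9.10438 m/s × 0.454519 m² × 1 s = 4.13811 m³
4.13811 m³ ÷ (0.0283168 m³/ft³) = 146.136 ft³

146.1 ft³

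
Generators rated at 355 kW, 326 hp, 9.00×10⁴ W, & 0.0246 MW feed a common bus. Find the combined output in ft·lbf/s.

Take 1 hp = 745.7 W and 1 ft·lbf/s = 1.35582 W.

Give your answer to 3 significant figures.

5.26×10⁵ ft·lbf/s

355 kW × 1000 = 355000 W
326 hp × 745.7 = 243098 W
9.00×10⁴ W (already W)
0.0246 MW × 1000000 = 24600 W
Combined: 355000 + 243098 + 90000 + 24600 = 712698 W
In ft·lbf/s: 712698 / 1.35582 = 525658 ft·lbf/s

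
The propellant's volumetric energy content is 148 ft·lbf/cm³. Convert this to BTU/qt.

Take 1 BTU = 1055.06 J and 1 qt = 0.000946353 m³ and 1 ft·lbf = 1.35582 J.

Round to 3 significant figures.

148 ft·lbf/cm³ × 1.35582 J/ft·lbf ÷ 10⁻⁶ m³/cm³ = 2.00661×10⁸ J/m³
2.00661×10⁸ J/m³ ÷ 1055.06 J/BTU × 0.000946353 m³/qt = 179.986 BTU/qt

180 BTU/qt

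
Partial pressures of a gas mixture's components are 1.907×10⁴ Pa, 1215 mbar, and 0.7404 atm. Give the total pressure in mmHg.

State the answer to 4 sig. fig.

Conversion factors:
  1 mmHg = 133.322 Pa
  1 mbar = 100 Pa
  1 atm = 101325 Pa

1.907×10⁴ Pa (already Pa)
1215 mbar × 100 = 121500 Pa
0.7404 atm × 101325 = 75021 Pa
Combined: 19070 + 121500 + 75021 = 215591 Pa
In mmHg: 215591 / 133.322 = 1617.07 mmHg

1617 mmHg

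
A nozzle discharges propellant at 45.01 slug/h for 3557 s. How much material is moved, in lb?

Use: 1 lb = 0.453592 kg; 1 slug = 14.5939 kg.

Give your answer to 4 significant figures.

45.01 slug/h → 0.182464 kg/s
m = ṁ × t = 0.182464 × 3557 = 649.024 kg
In lb: 649.024 / 0.453592 = 1430.85 lb

1431 lb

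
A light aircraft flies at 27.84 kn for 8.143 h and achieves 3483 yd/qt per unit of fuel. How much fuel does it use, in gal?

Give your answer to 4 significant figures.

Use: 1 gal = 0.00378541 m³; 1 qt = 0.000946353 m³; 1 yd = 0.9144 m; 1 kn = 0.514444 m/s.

32.96 gal

27.84 kn → 14.3221 m/s
8.143 h → 29314.8 s
d = v × t = 14.3221 × 29314.8 = 419849 m
3483 yd/qt → 3.3654×10⁶ m/m³
V = d / (distance per unit fuel) = 419849 / 3.3654×10⁶ = 0.124755 m³
In gal: 0.124755 / 0.00378541 = 32.9568 gal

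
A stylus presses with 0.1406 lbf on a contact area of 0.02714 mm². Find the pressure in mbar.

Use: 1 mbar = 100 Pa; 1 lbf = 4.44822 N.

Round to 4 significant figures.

0.1406 lbf × 4.44822 = 0.62542 N
0.02714 mm² × 10⁻⁶ = 2.714×10⁻⁸ m²
P = F / A = 0.62542 N / 2.714×10⁻⁸ m² = 2.30442×10⁷ Pa
2.30442×10⁷ Pa ÷ (100 Pa/mbar) = 230442 mbar

2.304×10⁵ mbar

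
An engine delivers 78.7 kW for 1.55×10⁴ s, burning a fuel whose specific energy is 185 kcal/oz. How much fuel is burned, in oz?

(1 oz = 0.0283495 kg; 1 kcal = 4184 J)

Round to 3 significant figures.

78.7 kW → 78700 W
E = P × t = 78700 × 15500 = 1.21985×10⁹ J
185 kcal/oz → 2.73035×10⁷ J/kg
m = E / e_s = 1.21985×10⁹ / 2.73035×10⁷ = 44.6774 kg
In oz: 44.6774 / 0.0283495 = 1575.95 oz

1580 oz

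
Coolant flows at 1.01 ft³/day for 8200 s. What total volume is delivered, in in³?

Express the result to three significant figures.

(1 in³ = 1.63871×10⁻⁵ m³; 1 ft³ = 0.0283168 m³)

166 in³

1.01 ft³/day → 3.31018×10⁻⁷ m³/s
V = Q × t = 3.31018×10⁻⁷ × 8200 = 0.00271435 m³
In in³: 0.00271435 / 1.63871×10⁻⁵ = 165.639 in³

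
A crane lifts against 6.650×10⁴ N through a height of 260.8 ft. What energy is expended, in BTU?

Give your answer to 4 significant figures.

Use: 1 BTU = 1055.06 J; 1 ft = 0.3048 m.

5010 BTU

260.8 ft × 0.3048 = 79.4918 m
W = F × d = 66500 N × 79.4918 m = 5.2862×10⁶ J
5.2862×10⁶ J ÷ (1055.06 J/BTU) = 5010.33 BTU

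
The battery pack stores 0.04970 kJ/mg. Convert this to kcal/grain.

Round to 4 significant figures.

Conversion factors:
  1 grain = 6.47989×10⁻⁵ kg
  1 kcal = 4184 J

0.04970 kJ/mg × 1000 J/kJ ÷ 10⁻⁶ kg/mg = 4.97×10⁷ J/kg
4.97×10⁷ J/kg ÷ 4184 J/kcal × 6.47989×10⁻⁵ kg/grain = 0.769719 kcal/grain

0.7697 kcal/grain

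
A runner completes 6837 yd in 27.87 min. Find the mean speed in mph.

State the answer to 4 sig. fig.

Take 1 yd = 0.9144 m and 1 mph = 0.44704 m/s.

6837 yd × 0.9144 = 6251.75 m
27.87 min × 60 = 1672.2 s
v = d / t = 6251.75 m / 1672.2 s = 3.73864 m/s
3.73864 m/s ÷ (0.44704 m/s/mph) = 8.3631 mph

8.363 mph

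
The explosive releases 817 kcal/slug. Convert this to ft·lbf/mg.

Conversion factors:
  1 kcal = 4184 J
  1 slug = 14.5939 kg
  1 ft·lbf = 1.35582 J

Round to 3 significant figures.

0.173 ft·lbf/mg

817 kcal/slug × 4184 J/kcal ÷ 14.5939 kg/slug = 234230 J/kg
234230 J/kg ÷ 1.35582 J/ft·lbf × 10⁻⁶ kg/mg = 0.172759 ft·lbf/mg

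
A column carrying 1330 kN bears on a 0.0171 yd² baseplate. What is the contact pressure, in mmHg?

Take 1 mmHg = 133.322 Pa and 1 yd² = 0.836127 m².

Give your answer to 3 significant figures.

1330 kN × 1000 → 1.33×10⁶ N
0.0171 yd² × 0.836127 → 0.0142978 m²
P = F / A = 1.33×10⁶ N / 0.0142978 m² = 9.30213×10⁷ Pa
9.30213×10⁷ Pa ÷ (133.322 Pa/mmHg) = 697719 mmHg

6.98×10⁵ mmHg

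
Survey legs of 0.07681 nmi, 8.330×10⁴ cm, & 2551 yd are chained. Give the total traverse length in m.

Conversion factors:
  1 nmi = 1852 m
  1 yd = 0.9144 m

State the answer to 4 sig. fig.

3308 m

0.07681 nmi × 1852 = 142.252 m
8.330×10⁴ cm × 0.01 = 833 m
2551 yd × 0.9144 = 2332.63 m
Sum: 142.252 + 833 + 2332.63 = 3307.88 m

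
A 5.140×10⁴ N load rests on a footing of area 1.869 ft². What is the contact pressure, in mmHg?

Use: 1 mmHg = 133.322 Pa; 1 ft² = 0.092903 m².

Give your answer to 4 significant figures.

1.869 ft² × 0.092903 = 0.173636 m²
P = F / A = 51400 N / 0.173636 m² = 296022 Pa
296022 Pa ÷ (133.322 Pa/mmHg) = 2220.35 mmHg

2220 mmHg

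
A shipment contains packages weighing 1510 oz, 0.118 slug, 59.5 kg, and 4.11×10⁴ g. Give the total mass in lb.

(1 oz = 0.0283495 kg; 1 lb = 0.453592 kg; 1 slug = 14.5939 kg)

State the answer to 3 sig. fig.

320 lb

1510 oz × 0.0283495 = 42.8077 kg
0.118 slug × 14.5939 = 1.72208 kg
59.5 kg (already kg)
4.11×10⁴ g × 0.001 = 41.1 kg
Sum: 42.8077 + 1.72208 + 59.5 + 41.1 = 145.13 kg
In lb: 145.13 / 0.453592 = 319.957 lb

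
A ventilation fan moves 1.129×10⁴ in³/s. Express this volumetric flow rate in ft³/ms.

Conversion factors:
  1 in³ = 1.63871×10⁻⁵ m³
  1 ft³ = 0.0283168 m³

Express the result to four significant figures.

1.129×10⁴ in³/s × 1.63871×10⁻⁵ m³/in³ = 0.18501 m³/s
0.18501 m³/s ÷ 0.0283168 m³/ft³ × 0.001 s/ms = 0.00653358 ft³/ms

0.006534 ft³/ms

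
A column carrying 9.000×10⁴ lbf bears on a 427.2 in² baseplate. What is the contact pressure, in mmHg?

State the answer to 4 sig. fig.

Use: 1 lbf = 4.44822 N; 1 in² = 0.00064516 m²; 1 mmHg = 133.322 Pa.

1.090×10⁴ mmHg

9.000×10⁴ lbf × 4.44822 = 400340 N
427.2 in² × 0.00064516 = 0.275612 m²
P = F / A = 400340 N / 0.275612 m² = 1.45255×10⁶ Pa
1.45255×10⁶ Pa ÷ (133.322 Pa/mmHg) = 10895.1 mmHg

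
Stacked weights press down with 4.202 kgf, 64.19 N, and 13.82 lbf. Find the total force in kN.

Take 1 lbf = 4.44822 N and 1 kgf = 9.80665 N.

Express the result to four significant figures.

4.202 kgf × 9.80665 → 41.2075 N
64.19 N (already N)
13.82 lbf × 4.44822 → 61.4744 N
Total: 41.2075 + 64.19 + 61.4744 = 166.872 N
In kN: 166.872 / 1000 = 0.166872 kN

0.1669 kN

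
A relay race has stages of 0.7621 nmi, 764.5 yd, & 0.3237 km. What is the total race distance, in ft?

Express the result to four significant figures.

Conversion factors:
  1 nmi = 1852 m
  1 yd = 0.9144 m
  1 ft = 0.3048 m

7986 ft

0.7621 nmi × 1852 → 1411.41 m
764.5 yd × 0.9144 → 699.059 m
0.3237 km × 1000 → 323.7 m
Combined: 1411.41 + 699.059 + 323.7 = 2434.17 m
In ft: 2434.17 / 0.3048 = 7986.12 ft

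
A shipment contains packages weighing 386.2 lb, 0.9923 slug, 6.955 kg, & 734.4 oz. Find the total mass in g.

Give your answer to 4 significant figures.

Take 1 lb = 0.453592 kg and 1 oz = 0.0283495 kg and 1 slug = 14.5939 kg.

2.174×10⁵ g

386.2 lb × 0.453592 → 175.177 kg
0.9923 slug × 14.5939 → 14.4815 kg
6.955 kg (already kg)
734.4 oz × 0.0283495 → 20.8199 kg
Total: 175.177 + 14.4815 + 6.955 + 20.8199 = 217.433 kg
In g: 217.433 / 0.001 = 217433 g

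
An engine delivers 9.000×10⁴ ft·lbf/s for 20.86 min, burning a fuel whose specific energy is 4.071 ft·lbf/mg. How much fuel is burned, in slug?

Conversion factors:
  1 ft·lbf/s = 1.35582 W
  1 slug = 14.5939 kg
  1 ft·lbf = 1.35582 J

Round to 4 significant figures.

1.896 slug

9.000×10⁴ ft·lbf/s → 122024 W
20.86 min → 1251.6 s
E = P × t = 122024 × 1251.6 = 1.52725×10⁸ J
4.071 ft·lbf/mg → 5.51954×10⁶ J/kg
m = E / e_s = 1.52725×10⁸ / 5.51954×10⁶ = 27.6699 kg
In slug: 27.6699 / 14.5939 = 1.89599 slug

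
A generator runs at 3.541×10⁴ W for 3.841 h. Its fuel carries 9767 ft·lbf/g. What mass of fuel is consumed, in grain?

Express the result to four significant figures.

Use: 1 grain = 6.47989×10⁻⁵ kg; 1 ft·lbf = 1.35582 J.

3.841 h → 13827.6 s
E = P × t = 35410 × 13827.6 = 4.89635×10⁸ J
9767 ft·lbf/g → 1.32423×10⁷ J/kg
m = E / e_s = 4.89635×10⁸ / 1.32423×10⁷ = 36.9751 kg
In grain: 36.9751 / 6.47989×10⁻⁵ = 570613 grain

5.706×10⁵ grain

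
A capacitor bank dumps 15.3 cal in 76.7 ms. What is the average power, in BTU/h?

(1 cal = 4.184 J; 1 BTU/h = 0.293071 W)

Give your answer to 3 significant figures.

2850 BTU/h

15.3 cal × 4.184 → 64.0152 J
76.7 ms × 0.001 → 0.0767 s
P = E / t = 64.0152 J / 0.0767 s = 834.618 W
834.618 W ÷ (0.293071 W/BTU/h) = 2847.84 BTU/h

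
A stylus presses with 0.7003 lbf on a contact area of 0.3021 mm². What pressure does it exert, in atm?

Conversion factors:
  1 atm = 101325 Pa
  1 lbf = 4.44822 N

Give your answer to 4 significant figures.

101.8 atm

0.7003 lbf × 4.44822 → 3.11509 N
0.3021 mm² × 10⁻⁶ → 3.021×10⁻⁷ m²
P = F / A = 3.11509 N / 3.021×10⁻⁷ m² = 1.03115×10⁷ Pa
1.03115×10⁷ Pa ÷ (101325 Pa/atm) = 101.767 atm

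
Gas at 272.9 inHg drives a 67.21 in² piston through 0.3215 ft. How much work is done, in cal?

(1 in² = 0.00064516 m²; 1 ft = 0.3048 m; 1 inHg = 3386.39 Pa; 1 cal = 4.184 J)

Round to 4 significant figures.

272.9 inHg → 924146 Pa
67.21 in² → 0.0433612 m²
F = P × A = 924146 × 0.0433612 = 40072.1 N
0.3215 ft → 0.0979932 m
W = F × d = 40072.1 × 0.0979932 = 3926.79 J
In cal: 3926.79 / 4.184 = 938.525 cal

938.5 cal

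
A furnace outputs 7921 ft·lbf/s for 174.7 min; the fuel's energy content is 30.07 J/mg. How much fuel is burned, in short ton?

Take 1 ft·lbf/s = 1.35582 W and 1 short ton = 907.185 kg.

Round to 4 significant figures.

7921 ft·lbf/s → 10739.5 W
174.7 min → 10482 s
E = P × t = 10739.5 × 10482 = 1.12571×10⁸ J
30.07 J/mg → 3.007×10⁷ J/kg
m = E / e_s = 1.12571×10⁸ / 3.007×10⁷ = 3.74363 kg
In short ton: 3.74363 / 907.185 = 0.00412664 short ton

0.004127 short ton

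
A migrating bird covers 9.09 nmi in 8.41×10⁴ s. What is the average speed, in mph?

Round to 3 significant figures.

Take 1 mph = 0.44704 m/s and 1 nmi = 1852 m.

9.09 nmi × 1852 = 16834.7 m
v = d / t = 16834.7 m / 84100 s = 0.200175 m/s
0.200175 m/s ÷ (0.44704 m/s/mph) = 0.447779 mph

0.448 mph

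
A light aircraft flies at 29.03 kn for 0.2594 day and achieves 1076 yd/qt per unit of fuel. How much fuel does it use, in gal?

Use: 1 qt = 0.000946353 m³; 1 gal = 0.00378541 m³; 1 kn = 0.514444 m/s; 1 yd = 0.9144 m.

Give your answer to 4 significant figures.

29.03 kn → 14.9343 m/s
0.2594 day → 22412.2 s
d = v × t = 14.9343 × 22412.2 = 334711 m
1076 yd/qt → 1.03967×10⁶ m/m³
V = d / (distance per unit fuel) = 334711 / 1.03967×10⁶ = 0.32194 m³
In gal: 0.32194 / 0.00378541 = 85.0476 gal

85.05 gal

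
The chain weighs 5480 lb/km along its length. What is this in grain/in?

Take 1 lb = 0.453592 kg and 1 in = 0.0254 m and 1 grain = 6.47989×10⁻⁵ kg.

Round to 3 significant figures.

5480 lb/km × 0.453592 kg/lb ÷ 1000 m/km = 2.48568 kg/m
2.48568 kg/m ÷ 6.47989×10⁻⁵ kg/grain × 0.0254 m/in = 974.342 grain/in

974 grain/in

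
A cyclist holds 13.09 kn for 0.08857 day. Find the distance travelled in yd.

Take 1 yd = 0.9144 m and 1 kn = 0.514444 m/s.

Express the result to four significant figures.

5.636×10⁴ yd

13.09 kn × 0.514444 → 6.73407 m/s
0.08857 day × 86400 → 7652.45 s
d = v × t = 6.73407 m/s × 7652.45 s = 51532.1 m
51532.1 m ÷ (0.9144 m/yd) = 56356.2 yd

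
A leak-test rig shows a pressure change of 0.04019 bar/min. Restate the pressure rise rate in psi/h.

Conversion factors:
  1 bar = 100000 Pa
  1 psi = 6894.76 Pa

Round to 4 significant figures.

0.04019 bar/min × 100000 Pa/bar ÷ 60 s/min = 66.9833 Pa/s
66.9833 Pa/s ÷ 6894.76 Pa/psi × 3600 s/h = 34.9744 psi/h

34.97 psi/h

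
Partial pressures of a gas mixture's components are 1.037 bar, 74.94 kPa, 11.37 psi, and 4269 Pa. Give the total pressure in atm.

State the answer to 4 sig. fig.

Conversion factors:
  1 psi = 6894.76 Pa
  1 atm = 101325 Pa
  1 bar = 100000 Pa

1.037 bar × 100000 = 103700 Pa
74.94 kPa × 1000 = 74940 Pa
11.37 psi × 6894.76 = 78393.4 Pa
4269 Pa (already Pa)
Combined: 103700 + 74940 + 78393.4 + 4269 = 261302 Pa
In atm: 261302 / 101325 = 2.57885 atm

2.579 atm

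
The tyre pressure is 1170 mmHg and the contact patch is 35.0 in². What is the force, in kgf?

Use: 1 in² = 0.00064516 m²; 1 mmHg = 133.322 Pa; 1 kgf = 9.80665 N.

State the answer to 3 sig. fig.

359 kgf

1170 mmHg × 133.322 → 155987 Pa
35.0 in² × 0.00064516 → 0.0225806 m²
F = P × A = 155987 Pa × 0.0225806 m² = 3522.28 N
3522.28 N ÷ (9.80665 N/kgf) = 359.173 kgf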